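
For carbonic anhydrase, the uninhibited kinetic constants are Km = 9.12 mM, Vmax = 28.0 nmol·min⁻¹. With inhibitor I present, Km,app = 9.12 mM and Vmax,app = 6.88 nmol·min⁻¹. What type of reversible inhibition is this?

noncompetitive

Vmax decreases (28.0 → 6.88 nmol·min⁻¹) while Km is unchanged — pure noncompetitive inhibition.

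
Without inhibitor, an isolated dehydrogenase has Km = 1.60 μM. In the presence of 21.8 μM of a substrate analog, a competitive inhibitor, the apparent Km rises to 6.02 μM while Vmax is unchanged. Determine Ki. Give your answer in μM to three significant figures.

7.89 μM

Competitive: Km,app = α·Km with α = 1 + [I]/Ki.
α = Km,app/Km = 6.02/1.60 = 3.762.
Since α = 1 + [I]/Ki, [I]/Ki = 3.762 − 1 = 2.762 and Ki = 21.8/2.762 = 7.89 μM.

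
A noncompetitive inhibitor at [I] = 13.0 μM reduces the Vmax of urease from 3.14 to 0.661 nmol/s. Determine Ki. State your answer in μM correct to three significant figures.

3.47 μM

Noncompetitive: Vmax,app = Vmax/α with α = 1 + [I]/Ki.
α = Vmax/Vmax,app = 3.14/0.661 = 4.750.
Since α = 1 + [I]/Ki, [I]/Ki = 4.750 − 1 = 3.750 and Ki = 13.0/3.750 = 3.47 μM.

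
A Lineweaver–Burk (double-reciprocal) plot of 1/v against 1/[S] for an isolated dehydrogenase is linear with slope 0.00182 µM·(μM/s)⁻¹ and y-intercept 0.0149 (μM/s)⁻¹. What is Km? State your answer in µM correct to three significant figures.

y-intercept = 1/Vmax ⇒ Vmax = 67.1 μM/s; slope = Km/Vmax ⇒ Km = slope × Vmax.
Km = 0.00182 × 67.1 = 0.122 µM.

0.122 µM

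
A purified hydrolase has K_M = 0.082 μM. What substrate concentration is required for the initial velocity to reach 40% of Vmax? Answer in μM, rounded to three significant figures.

v/Vmax = [S]/(Km+[S]) = 0.4, so [S] = Km·0.4/(1 − 0.4) = 0.082 × 0.6667.
[S] = 0.0547 μM.

0.0547 μM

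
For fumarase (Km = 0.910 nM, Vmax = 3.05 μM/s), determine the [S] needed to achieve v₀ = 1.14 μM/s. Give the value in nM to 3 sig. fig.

0.543 nM

Rearranging v = Vmax[S]/(Km+[S]) gives [S] = Km·v/(Vmax − v).
[S] = 0.910 × 1.14 / (3.05 − 1.14) = 1.037/1.910 = 0.543 nM.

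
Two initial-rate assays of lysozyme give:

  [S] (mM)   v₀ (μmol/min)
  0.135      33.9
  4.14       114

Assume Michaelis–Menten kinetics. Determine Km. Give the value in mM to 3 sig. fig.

From v = Vmax[S]/(Km+[S]), each point gives Vmax = v(Km+[S])/[S].
Equating: 33.9(Km+0.135)/0.135 = 114(Km+4.14)/4.14.
251.1·Km + 33.9 = 27.54·Km + 114, so (251.1 − 27.54)·Km = 114 − 33.9.
Km = 80.10/223.6 = 0.358 mM; then Vmax = 33.9(0.358+0.135)/0.135 = 124 μmol/min.

0.358 mM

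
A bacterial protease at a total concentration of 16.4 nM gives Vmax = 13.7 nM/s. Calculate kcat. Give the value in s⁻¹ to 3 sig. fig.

kcat = Vmax/[E]total = 13.7 nM/s / 16.4 nM = 0.835 s⁻¹.

0.835 s⁻¹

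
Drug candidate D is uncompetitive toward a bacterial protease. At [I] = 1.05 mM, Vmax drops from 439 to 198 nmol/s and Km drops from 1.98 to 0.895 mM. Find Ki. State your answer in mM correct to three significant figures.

Uncompetitive: Vmax,app = Vmax/α (and Km,app = Km/α) with α = 1 + [I]/Ki.
α = Vmax/Vmax,app = 439/198 = 2.217.
Ki = [I]/(α − 1) = 1.05/1.217 = 0.863 mM.

0.863 mM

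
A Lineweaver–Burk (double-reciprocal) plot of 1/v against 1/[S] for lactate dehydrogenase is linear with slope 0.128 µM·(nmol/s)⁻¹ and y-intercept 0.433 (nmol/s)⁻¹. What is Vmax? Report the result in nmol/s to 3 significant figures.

The y-intercept of a Lineweaver–Burk plot equals 1/Vmax, so Vmax = 1/0.433 = 2.31 nmol/s.

2.31 nmol/s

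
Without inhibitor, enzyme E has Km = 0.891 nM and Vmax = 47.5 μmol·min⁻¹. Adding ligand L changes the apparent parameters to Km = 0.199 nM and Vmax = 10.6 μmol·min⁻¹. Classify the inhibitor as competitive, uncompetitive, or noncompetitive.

Both Km and Vmax decrease by the same factor (~4.48-fold) — characteristic of uncompetitive inhibition.

uncompetitive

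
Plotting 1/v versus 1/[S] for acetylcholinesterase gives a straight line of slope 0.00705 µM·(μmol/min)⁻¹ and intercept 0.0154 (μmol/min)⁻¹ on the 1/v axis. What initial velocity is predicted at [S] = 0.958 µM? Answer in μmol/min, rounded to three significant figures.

43.9 μmol/min

The y-intercept is 1/Vmax, so Vmax = 1/0.0154 = 64.9 μmol/min.
The slope is Km/Vmax, so Km = 0.00705 × 64.9 = 0.458 µM.
Then v = 64.9 × 0.958/(0.458 + 0.958) = 43.9 μmol/min.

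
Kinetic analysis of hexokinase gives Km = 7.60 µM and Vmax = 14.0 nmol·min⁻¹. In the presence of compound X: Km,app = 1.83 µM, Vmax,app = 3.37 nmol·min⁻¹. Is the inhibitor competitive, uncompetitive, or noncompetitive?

Both Km and Vmax decrease by the same factor (~4.16-fold) — characteristic of uncompetitive inhibition.

uncompetitive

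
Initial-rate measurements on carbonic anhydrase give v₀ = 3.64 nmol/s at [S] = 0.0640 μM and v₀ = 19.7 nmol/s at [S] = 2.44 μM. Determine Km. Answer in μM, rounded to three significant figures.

0.329 μM

In reciprocal form, 1/v = (Km/Vmax)·(1/[S]) + 1/Vmax. The two points give (1/[S], 1/v) = (15.62, 0.2747) and (0.4098, 0.05076).
Slope = (0.2747 − 0.05076)/(15.62 − 0.4098) = 0.01472; intercept = 0.2747 − 0.01472×15.62 = 0.04473.
Vmax = 1/intercept = 22.4 nmol/s; Km = slope × Vmax = 0.01472 × 22.4 = 0.329 μM.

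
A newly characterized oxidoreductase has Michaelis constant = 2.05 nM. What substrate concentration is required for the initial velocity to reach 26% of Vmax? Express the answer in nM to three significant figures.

v/Vmax = [S]/(Km+[S]) = 0.26, so [S] = Km·0.26/(1 − 0.26) = 2.05 × 0.3514.
[S] = 0.720 nM.

0.720 nM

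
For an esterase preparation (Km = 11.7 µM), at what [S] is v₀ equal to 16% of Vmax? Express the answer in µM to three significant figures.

2.23 µM

v/Vmax = [S]/(Km+[S]) = 0.16, so [S] = Km·0.16/(1 − 0.16) = 11.7 × 0.1905.
[S] = 2.23 µM.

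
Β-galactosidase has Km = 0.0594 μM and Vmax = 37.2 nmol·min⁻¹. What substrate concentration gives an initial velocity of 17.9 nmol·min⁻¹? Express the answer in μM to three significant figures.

0.0551 μM

Rearranging v = Vmax[S]/(Km+[S]) gives [S] = Km·v/(Vmax − v).
[S] = 0.0594 × 17.9 / (37.2 − 17.9) = 1.063/19.30 = 0.0551 μM.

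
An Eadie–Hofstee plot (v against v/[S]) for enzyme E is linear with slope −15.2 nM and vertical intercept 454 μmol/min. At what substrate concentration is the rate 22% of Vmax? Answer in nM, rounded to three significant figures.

4.29 nM

The Eadie–Hofstee slope gives Km = 15.2 nM (slope = −Km).
v/Vmax = [S]/(Km+[S]) = 0.22 ⇒ [S] = Km·0.22/(1−0.22) = 15.2 × 0.2821 = 4.29 nM.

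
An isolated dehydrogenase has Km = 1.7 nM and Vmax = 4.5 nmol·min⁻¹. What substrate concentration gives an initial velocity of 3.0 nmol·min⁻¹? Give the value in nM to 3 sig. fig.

The required fractional saturation is v/Vmax = 3.0/4.5 = 0.6667.
Then [S]/(Km+[S]) = 0.6667 ⇒ [S] = 1.7 × 0.6667/(1 − 0.6667) = 3.40 nM.

3.40 nM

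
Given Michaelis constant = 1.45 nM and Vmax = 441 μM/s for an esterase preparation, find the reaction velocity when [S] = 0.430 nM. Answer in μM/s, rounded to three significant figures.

101 μM/s

v = Vmax·[S]/(Km + [S]) = 441 × 0.430 / (1.45 + 0.430)
  = 189.6 / 1.880 = 101 μM/s.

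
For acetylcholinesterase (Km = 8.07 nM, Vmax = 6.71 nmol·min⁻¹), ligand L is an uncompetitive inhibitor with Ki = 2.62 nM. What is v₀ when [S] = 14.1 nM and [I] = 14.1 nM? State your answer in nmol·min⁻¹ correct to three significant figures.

0.965 nmol·min⁻¹

α = 1 + [I]/Ki = 1 + 14.1/2.62 = 6.382.
For an uncompetitive inhibitor, both parameters are divided by α, giving Vmax/α and Km/α: Km,app = 1.26 nM, Vmax,app = 1.05 nmol·min⁻¹.
v = Vmax,app·[S]/(Km,app + [S]) = 1.05 × 14.1/(1.26 + 14.1) = 0.965 nmol·min⁻¹.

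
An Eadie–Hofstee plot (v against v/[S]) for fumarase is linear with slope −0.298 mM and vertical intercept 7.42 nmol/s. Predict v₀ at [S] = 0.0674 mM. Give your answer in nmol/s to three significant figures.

1.37 nmol/s

In the Eadie–Hofstee form v = Vmax − Km·(v/[S]), the slope is −Km and the intercept is Vmax, so Km = 0.298 mM and Vmax = 7.42 nmol/s.
v = 7.42 × 0.0674/(0.298 + 0.0674) = 1.37 nmol/s.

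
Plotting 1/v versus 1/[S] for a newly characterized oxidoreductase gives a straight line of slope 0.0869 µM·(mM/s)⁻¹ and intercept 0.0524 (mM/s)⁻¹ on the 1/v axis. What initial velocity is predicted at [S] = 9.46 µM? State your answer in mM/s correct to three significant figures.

16.2 mM/s

The y-intercept is 1/Vmax, so Vmax = 1/0.0524 = 19.1 mM/s.
The slope is Km/Vmax, so Km = 0.0869 × 19.1 = 1.66 µM.
Then v = 19.1 × 9.46/(1.66 + 9.46) = 16.2 mM/s.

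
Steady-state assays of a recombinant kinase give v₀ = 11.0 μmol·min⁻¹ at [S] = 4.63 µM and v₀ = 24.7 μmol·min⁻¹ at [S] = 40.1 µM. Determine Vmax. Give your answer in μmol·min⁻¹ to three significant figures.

From v = Vmax[S]/(Km+[S]), each point gives Vmax = v(Km+[S])/[S].
Equating: 11.0(Km+4.63)/4.63 = 24.7(Km+40.1)/40.1.
2.376·Km + 11.0 = 0.6160·Km + 24.7, so (2.376 − 0.6160)·Km = 24.7 − 11.0.
Km = 13.70/1.760 = 7.78 µM; then Vmax = 11.0(7.78+4.63)/4.63 = 29.5 μmol·min⁻¹.

29.5 μmol·min⁻¹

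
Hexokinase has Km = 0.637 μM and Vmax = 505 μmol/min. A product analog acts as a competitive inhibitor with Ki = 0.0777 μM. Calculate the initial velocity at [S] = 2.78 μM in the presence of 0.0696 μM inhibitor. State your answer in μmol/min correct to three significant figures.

α = 1 + [I]/Ki = 1 + 0.0696/0.0777 = 1.896.
For a competitive inhibitor, Vmax is unchanged and the apparent Km becomes α·Km: Km,app = 1.21 μM, Vmax,app = 505 μmol/min.
v = Vmax,app·[S]/(Km,app + [S]) = 505 × 2.78/(1.21 + 2.78) = 352 μmol/min.

352 μmol/min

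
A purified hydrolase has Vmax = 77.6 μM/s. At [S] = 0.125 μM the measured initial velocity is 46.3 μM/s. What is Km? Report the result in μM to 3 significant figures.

From v = Vmax[S]/(Km+[S]), Km = [S](Vmax − v)/v.
Km = 0.125 × (77.6 − 46.3) / 46.3 = 3.912/46.3 = 0.0845 μM.

0.0845 μM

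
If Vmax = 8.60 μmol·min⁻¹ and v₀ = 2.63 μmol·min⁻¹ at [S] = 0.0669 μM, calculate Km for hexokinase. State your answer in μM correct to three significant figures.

0.152 μM

v/Vmax = 2.63/8.60 = 0.3058 = [S]/(Km+[S]).
So Km + [S] = [S]/0.3058 = 0.2188 μM, giving Km = 0.2188 − 0.0669 = 0.152 μM.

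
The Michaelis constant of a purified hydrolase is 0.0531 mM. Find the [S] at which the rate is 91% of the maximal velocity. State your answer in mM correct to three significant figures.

0.537 mM

v/Vmax = [S]/(Km+[S]) = 0.91, so [S] = Km·0.91/(1 − 0.91) = 0.0531 × 10.11.
[S] = 0.537 mM.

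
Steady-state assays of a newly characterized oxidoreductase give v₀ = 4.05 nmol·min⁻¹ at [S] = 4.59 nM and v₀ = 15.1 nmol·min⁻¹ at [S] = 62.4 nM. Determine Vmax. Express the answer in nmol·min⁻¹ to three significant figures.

19.3 nmol·min⁻¹

From v = Vmax[S]/(Km+[S]), each point gives Vmax = v(Km+[S])/[S].
Equating: 4.05(Km+4.59)/4.59 = 15.1(Km+62.4)/62.4.
0.8824·Km + 4.05 = 0.2420·Km + 15.1, so (0.8824 − 0.2420)·Km = 15.1 − 4.05.
Km = 11.05/0.6404 = 17.3 nM; then Vmax = 4.05(17.3+4.59)/4.59 = 19.3 nmol·min⁻¹.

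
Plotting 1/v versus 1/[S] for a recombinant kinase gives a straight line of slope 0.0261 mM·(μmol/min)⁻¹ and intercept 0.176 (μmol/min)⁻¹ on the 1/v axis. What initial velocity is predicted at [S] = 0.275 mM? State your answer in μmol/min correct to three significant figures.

3.69 μmol/min

The y-intercept is 1/Vmax, so Vmax = 1/0.176 = 5.68 μmol/min.
The slope is Km/Vmax, so Km = 0.0261 × 5.68 = 0.148 mM.
Then v = 5.68 × 0.275/(0.148 + 0.275) = 3.69 μmol/min.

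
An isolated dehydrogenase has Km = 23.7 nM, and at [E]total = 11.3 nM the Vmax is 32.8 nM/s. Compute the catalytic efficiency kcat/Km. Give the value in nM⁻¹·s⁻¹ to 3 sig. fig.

0.122 nM⁻¹·s⁻¹

kcat = Vmax/[E]total = 32.8/11.3 = 2.90 s⁻¹.
kcat/Km = 2.90/23.7 = 0.122 nM⁻¹·s⁻¹.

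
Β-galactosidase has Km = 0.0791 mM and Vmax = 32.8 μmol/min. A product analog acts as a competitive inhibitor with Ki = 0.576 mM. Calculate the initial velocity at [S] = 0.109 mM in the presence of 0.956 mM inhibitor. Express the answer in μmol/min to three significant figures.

11.2 μmol/min

With α = 1 + [I]/Ki = 1 + 0.956/0.576 = 2.660, the competitive rate law is v = Vmax[S] / (αKm + [S]).
v = 32.8×0.109 / (2.660×0.0791 + 0.109) = 3.575/0.3194 = 11.2 μmol/min.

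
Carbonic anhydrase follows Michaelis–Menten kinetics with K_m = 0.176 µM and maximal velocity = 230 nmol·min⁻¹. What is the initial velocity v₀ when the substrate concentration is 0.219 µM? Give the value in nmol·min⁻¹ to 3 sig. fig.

[S]/(Km+[S]) = 0.219/0.3950 = 0.5544, the fractional saturation.
v = 0.5544 × Vmax = 0.5544 × 230 = 128 nmol·min⁻¹.

128 nmol·min⁻¹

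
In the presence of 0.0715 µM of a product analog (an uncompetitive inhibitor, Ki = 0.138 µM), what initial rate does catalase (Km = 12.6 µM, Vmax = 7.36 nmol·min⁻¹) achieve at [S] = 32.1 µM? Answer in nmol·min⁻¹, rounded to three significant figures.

With α = 1 + [I]/Ki = 1 + 0.0715/0.138 = 1.518, the uncompetitive rate law is v = (Vmax/α)·[S] / (Km/α + [S]).
v = (7.36/1.518)×32.1 / (12.6/1.518 + 32.1) = 155.6/40.40 = 3.85 nmol·min⁻¹.

3.85 nmol·min⁻¹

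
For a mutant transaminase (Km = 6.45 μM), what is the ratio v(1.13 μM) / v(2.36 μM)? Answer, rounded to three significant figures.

0.557

Since Vmax cancels, v₂/v₁ = [S]₂(Km+[S]₁) / [S]₁(Km+[S]₂).
= 1.13×(6.45+2.36) / (2.36×(6.45+1.13)) = 9.955/17.89 = 0.557.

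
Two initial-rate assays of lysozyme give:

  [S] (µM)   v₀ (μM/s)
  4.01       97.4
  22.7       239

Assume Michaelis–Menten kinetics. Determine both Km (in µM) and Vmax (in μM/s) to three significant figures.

From v = Vmax[S]/(Km+[S]), each point gives Vmax = v(Km+[S])/[S].
Equating: 97.4(Km+4.01)/4.01 = 239(Km+22.7)/22.7.
24.29·Km + 97.4 = 10.53·Km + 239, so (24.29 − 10.53)·Km = 239 − 97.4.
Km = 141.6/13.76 = 10.3 µM; then Vmax = 97.4(10.3+4.01)/4.01 = 347 μM/s.

Km = 10.3 µM; Vmax = 347 μM/s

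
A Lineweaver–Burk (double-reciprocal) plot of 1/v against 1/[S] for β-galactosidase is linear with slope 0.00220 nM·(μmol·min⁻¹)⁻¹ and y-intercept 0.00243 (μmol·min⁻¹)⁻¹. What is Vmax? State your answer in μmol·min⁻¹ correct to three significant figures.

412 μmol·min⁻¹

The y-intercept of a Lineweaver–Burk plot equals 1/Vmax, so Vmax = 1/0.00243 = 412 μmol·min⁻¹.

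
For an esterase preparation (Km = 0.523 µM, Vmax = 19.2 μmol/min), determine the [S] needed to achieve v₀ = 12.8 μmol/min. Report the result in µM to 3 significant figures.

1.05 µM

Rearranging v = Vmax[S]/(Km+[S]) gives [S] = Km·v/(Vmax − v).
[S] = 0.523 × 12.8 / (19.2 − 12.8) = 6.694/6.400 = 1.05 µM.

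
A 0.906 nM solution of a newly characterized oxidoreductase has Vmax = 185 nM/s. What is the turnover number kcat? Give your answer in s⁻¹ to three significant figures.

kcat = Vmax/[E]total = 185 nM/s / 0.906 nM = 204 s⁻¹.

204 s⁻¹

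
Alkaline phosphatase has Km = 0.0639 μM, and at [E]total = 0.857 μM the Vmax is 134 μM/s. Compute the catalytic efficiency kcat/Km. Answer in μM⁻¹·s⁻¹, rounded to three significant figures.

kcat = Vmax/[E]total = 134/0.857 = 156 s⁻¹.
kcat/Km = 156/0.0639 = 2450 μM⁻¹·s⁻¹.

2450 μM⁻¹·s⁻¹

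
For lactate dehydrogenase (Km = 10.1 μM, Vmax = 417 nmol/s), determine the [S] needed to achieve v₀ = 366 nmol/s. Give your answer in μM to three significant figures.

72.5 μM

Rearranging v = Vmax[S]/(Km+[S]) gives [S] = Km·v/(Vmax − v).
[S] = 10.1 × 366 / (417 − 366) = 3697/51.00 = 72.5 μM.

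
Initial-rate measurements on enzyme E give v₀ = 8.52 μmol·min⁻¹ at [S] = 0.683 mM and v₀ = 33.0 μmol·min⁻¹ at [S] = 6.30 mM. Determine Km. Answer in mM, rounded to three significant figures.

3.38 mM

In reciprocal form, 1/v = (Km/Vmax)·(1/[S]) + 1/Vmax. The two points give (1/[S], 1/v) = (1.464, 0.1174) and (0.1587, 0.03030).
Slope = (0.1174 − 0.03030)/(1.464 − 0.1587) = 0.06670; intercept = 0.1174 − 0.06670×1.464 = 0.01972.
Vmax = 1/intercept = 50.7 μmol·min⁻¹; Km = slope × Vmax = 0.06670 × 50.7 = 3.38 mM.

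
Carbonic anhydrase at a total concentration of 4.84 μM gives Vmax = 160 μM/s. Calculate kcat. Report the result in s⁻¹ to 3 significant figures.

kcat = Vmax/[E]total = 160 μM/s / 4.84 μM = 33.1 s⁻¹.

33.1 s⁻¹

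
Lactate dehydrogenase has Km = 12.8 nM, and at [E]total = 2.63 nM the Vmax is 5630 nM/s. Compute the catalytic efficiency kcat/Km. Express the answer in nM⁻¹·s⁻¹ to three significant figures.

167 nM⁻¹·s⁻¹

kcat = Vmax/[E]total = 5630/2.63 = 2140 s⁻¹.
kcat/Km = 2140/12.8 = 167 nM⁻¹·s⁻¹.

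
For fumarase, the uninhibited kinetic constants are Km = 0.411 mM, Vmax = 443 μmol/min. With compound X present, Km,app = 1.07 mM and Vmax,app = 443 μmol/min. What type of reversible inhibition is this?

competitive

Km increases (0.411 → 1.07 mM) while Vmax is unchanged — the hallmark of competitive inhibition.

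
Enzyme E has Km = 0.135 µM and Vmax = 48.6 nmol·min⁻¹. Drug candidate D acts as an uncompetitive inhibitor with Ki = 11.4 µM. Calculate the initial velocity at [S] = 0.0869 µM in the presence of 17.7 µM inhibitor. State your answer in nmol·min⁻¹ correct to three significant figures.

α = 1 + [I]/Ki = 1 + 17.7/11.4 = 2.553.
For an uncompetitive inhibitor, both parameters are divided by α, giving Vmax/α and Km/α: Km,app = 0.0529 µM, Vmax,app = 19.0 nmol·min⁻¹.
v = Vmax,app·[S]/(Km,app + [S]) = 19.0 × 0.0869/(0.0529 + 0.0869) = 11.8 nmol·min⁻¹.

11.8 nmol·min⁻¹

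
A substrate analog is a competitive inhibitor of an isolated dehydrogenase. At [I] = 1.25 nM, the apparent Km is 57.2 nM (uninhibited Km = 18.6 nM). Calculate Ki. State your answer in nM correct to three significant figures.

0.602 nM

Competitive: Km,app = α·Km with α = 1 + [I]/Ki.
α = Km,app/Km = 57.2/18.6 = 3.075.
Ki = [I]/(α − 1) = 1.25/2.075 = 0.602 nM.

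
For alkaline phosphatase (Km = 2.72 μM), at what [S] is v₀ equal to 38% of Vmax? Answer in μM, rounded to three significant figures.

v/Vmax = [S]/(Km+[S]) = 0.38, so [S] = Km·0.38/(1 − 0.38) = 2.72 × 0.6129.
[S] = 1.67 μM.

1.67 μM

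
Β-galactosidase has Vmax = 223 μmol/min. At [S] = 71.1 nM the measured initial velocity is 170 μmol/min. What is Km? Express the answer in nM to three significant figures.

22.2 nM

v/Vmax = 170/223 = 0.7623 = [S]/(Km+[S]).
So Km + [S] = [S]/0.7623 = 93.27 nM, giving Km = 93.27 − 71.1 = 22.2 nM.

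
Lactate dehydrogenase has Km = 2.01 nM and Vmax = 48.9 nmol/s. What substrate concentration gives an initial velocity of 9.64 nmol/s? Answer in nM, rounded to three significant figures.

0.494 nM

The required fractional saturation is v/Vmax = 9.64/48.9 = 0.1971.
Then [S]/(Km+[S]) = 0.1971 ⇒ [S] = 2.01 × 0.1971/(1 − 0.1971) = 0.494 nM.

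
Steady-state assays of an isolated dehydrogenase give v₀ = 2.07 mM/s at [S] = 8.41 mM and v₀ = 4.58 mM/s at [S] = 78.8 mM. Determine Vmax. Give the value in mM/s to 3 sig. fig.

From v = Vmax[S]/(Km+[S]), each point gives Vmax = v(Km+[S])/[S].
Equating: 2.07(Km+8.41)/8.41 = 4.58(Km+78.8)/78.8.
0.2461·Km + 2.07 = 0.05812·Km + 4.58, so (0.2461 − 0.05812)·Km = 4.58 − 2.07.
Km = 2.510/0.1880 = 13.4 mM; then Vmax = 2.07(13.4+8.41)/8.41 = 5.36 mM/s.

5.36 mM/s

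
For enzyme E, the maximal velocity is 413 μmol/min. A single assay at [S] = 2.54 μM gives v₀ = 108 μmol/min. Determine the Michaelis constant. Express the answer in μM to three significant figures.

7.17 μM

From v = Vmax[S]/(Km+[S]), Km = [S](Vmax − v)/v.
Km = 2.54 × (413 − 108) / 108 = 774.7/108 = 7.17 μM.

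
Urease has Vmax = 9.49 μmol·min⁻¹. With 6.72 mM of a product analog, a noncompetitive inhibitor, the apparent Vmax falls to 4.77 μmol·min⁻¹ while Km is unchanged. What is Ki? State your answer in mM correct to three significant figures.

6.79 mM

Noncompetitive: Vmax,app = Vmax/α with α = 1 + [I]/Ki.
α = Vmax/Vmax,app = 9.49/4.77 = 1.990.
Ki = [I]/(α − 1) = 6.72/0.9895 = 6.79 mM.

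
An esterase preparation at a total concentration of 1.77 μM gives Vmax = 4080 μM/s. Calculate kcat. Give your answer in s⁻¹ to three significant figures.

2310 s⁻¹

kcat = Vmax/[E]total = 4080 μM/s / 1.77 μM = 2310 s⁻¹.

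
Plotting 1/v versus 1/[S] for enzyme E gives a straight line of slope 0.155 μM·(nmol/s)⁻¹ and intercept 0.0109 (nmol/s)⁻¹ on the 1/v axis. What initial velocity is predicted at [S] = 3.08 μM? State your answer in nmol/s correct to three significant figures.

The y-intercept is 1/Vmax, so Vmax = 1/0.0109 = 91.7 nmol/s.
The slope is Km/Vmax, so Km = 0.155 × 91.7 = 14.2 μM.
Then v = 91.7 × 3.08/(14.2 + 3.08) = 16.3 nmol/s.

16.3 nmol/s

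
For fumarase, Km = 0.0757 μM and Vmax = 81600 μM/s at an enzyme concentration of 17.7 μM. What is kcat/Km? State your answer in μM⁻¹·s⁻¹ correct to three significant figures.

kcat = Vmax/[E]total = 81600/17.7 = 4610 s⁻¹.
kcat/Km = 4610/0.0757 = 60900 μM⁻¹·s⁻¹.

60900 μM⁻¹·s⁻¹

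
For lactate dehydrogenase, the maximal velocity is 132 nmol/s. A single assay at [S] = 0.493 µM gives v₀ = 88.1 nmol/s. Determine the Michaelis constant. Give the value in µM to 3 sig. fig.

0.246 µM

v/Vmax = 88.1/132 = 0.6674 = [S]/(Km+[S]).
So Km + [S] = [S]/0.6674 = 0.7387 µM, giving Km = 0.7387 − 0.493 = 0.246 µM.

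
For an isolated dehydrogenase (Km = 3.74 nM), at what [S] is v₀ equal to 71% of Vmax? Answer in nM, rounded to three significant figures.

v/Vmax = [S]/(Km+[S]) = 0.71, so [S] = Km·0.71/(1 − 0.71) = 3.74 × 2.448.
[S] = 9.16 nM.

9.16 nM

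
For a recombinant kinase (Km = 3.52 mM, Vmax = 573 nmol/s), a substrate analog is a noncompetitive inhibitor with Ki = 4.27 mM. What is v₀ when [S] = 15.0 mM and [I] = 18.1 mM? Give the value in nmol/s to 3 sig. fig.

With α = 1 + [I]/Ki = 1 + 18.1/4.27 = 5.239, the noncompetitive rate law is v = (Vmax/α)·[S] / (Km + [S]).
v = (573/5.239)×15.0 / (3.52 + 15.0) = 1641/18.52 = 88.6 nmol/s.

88.6 nmol/s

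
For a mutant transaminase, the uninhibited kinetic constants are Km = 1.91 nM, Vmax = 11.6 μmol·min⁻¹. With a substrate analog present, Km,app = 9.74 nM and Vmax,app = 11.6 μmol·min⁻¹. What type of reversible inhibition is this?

competitive

Km increases (1.91 → 9.74 nM) while Vmax is unchanged — the hallmark of competitive inhibition.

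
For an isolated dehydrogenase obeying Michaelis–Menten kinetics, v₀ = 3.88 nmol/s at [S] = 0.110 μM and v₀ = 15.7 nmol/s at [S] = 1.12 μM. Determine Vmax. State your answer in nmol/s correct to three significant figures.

23.5 nmol/s

From v = Vmax[S]/(Km+[S]), each point gives Vmax = v(Km+[S])/[S].
Equating: 3.88(Km+0.110)/0.110 = 15.7(Km+1.12)/1.12.
35.27·Km + 3.88 = 14.02·Km + 15.7, so (35.27 − 14.02)·Km = 15.7 − 3.88.
Km = 11.82/21.25 = 0.556 μM; then Vmax = 3.88(0.556+0.110)/0.110 = 23.5 nmol/s.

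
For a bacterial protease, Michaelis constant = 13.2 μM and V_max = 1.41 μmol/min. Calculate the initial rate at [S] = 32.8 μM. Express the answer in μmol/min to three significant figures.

v = Vmax·[S]/(Km + [S]) = 1.41 × 32.8 / (13.2 + 32.8)
  = 46.25 / 46.00 = 1.01 μmol/min.

1.01 μmol/min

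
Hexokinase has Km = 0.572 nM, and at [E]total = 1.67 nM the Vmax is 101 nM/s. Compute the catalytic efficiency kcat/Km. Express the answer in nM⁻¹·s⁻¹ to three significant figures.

106 nM⁻¹·s⁻¹

kcat = Vmax/[E]total = 101/1.67 = 60.5 s⁻¹.
kcat/Km = 60.5/0.572 = 106 nM⁻¹·s⁻¹.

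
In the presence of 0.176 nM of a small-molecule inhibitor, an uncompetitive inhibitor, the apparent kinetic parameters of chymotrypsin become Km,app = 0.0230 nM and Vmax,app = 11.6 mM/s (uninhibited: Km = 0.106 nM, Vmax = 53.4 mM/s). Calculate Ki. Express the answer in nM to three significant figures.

Uncompetitive: Vmax,app = Vmax/α (and Km,app = Km/α) with α = 1 + [I]/Ki.
α = Vmax/Vmax,app = 53.4/11.6 = 4.603.
Since α = 1 + [I]/Ki, [I]/Ki = 4.603 − 1 = 3.603 and Ki = 0.176/3.603 = 0.0488 nM.

0.0488 nM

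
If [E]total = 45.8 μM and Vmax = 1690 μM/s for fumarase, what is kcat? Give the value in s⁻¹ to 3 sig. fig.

36.9 s⁻¹

kcat = Vmax/[E]total = 1690 μM/s / 45.8 μM = 36.9 s⁻¹.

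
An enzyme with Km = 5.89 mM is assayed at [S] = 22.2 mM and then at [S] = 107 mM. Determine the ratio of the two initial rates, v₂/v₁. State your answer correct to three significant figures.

The fractional saturations are [S]/(Km+[S]) = 22.2/28.09 = 0.7903 and 107/112.9 = 0.9478.
v₂/v₁ is just their ratio: 0.9478/0.7903 = 1.20.

1.20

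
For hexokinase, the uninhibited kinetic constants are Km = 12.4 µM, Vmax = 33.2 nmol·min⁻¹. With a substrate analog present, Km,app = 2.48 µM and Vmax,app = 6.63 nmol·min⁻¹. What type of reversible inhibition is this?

Both Km and Vmax decrease by the same factor (~5.01-fold) — characteristic of uncompetitive inhibition.

uncompetitive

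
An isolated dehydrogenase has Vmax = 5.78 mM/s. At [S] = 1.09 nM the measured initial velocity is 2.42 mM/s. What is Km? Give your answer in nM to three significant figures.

1.51 nM

From v = Vmax[S]/(Km+[S]), Km = [S](Vmax − v)/v.
Km = 1.09 × (5.78 − 2.42) / 2.42 = 3.662/2.42 = 1.51 nM.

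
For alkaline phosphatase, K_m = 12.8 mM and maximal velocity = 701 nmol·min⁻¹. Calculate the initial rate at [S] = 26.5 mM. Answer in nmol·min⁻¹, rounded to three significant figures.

473 nmol·min⁻¹

v = Vmax·[S]/(Km + [S]) = 701 × 26.5 / (12.8 + 26.5)
  = 18580 / 39.30 = 473 nmol·min⁻¹.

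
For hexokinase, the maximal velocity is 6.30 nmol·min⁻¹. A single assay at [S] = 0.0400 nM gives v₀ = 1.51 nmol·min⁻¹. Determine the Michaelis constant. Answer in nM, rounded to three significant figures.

0.127 nM

From v = Vmax[S]/(Km+[S]), Km = [S](Vmax − v)/v.
Km = 0.0400 × (6.30 − 1.51) / 1.51 = 0.1916/1.51 = 0.127 nM.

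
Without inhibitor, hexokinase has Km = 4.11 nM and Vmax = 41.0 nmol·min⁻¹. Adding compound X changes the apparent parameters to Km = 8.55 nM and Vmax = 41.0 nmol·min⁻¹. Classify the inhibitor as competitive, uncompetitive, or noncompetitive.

competitive

Km increases (4.11 → 8.55 nM) while Vmax is unchanged — the hallmark of competitive inhibition.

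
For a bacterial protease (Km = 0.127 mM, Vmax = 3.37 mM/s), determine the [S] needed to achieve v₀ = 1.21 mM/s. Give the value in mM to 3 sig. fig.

0.0711 mM

Rearranging v = Vmax[S]/(Km+[S]) gives [S] = Km·v/(Vmax − v).
[S] = 0.127 × 1.21 / (3.37 − 1.21) = 0.1537/2.160 = 0.0711 mM.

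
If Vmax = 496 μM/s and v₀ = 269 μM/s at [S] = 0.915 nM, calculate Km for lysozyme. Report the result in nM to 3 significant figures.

0.772 nM

v/Vmax = 269/496 = 0.5423 = [S]/(Km+[S]).
So Km + [S] = [S]/0.5423 = 1.687 nM, giving Km = 1.687 − 0.915 = 0.772 nM.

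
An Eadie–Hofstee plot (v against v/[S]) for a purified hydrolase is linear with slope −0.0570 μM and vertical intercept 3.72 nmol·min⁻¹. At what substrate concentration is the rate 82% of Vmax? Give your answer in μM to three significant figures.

The Eadie–Hofstee slope gives Km = 0.0570 μM (slope = −Km).
v/Vmax = [S]/(Km+[S]) = 0.82 ⇒ [S] = Km·0.82/(1−0.82) = 0.0570 × 4.556 = 0.260 μM.

0.260 μM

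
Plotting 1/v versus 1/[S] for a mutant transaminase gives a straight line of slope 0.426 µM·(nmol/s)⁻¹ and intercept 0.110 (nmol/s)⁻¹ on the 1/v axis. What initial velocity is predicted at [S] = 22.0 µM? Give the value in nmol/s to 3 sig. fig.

The y-intercept is 1/Vmax, so Vmax = 1/0.110 = 9.09 nmol/s.
The slope is Km/Vmax, so Km = 0.426 × 9.09 = 3.87 µM.
Then v = 9.09 × 22.0/(3.87 + 22.0) = 7.73 nmol/s.

7.73 nmol/s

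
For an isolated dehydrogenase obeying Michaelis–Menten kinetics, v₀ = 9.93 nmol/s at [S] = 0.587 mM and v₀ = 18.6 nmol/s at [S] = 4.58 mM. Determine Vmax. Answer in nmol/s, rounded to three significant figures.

21.3 nmol/s

In reciprocal form, 1/v = (Km/Vmax)·(1/[S]) + 1/Vmax. The two points give (1/[S], 1/v) = (1.704, 0.1007) and (0.2183, 0.05376).
Slope = (0.1007 − 0.05376)/(1.704 − 0.2183) = 0.03161; intercept = 0.1007 − 0.03161×1.704 = 0.04686.
Vmax = 1/intercept = 21.3 nmol/s; Km = slope × Vmax = 0.03161 × 21.3 = 0.674 mM.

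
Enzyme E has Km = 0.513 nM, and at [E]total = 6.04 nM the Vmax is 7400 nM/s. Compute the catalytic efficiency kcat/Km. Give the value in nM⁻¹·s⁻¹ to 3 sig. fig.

kcat = Vmax/[E]total = 7400/6.04 = 1230 s⁻¹.
kcat/Km = 1230/0.513 = 2390 nM⁻¹·s⁻¹.

2390 nM⁻¹·s⁻¹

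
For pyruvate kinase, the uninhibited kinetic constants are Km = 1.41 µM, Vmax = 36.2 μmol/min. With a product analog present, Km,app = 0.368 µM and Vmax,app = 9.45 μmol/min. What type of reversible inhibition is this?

uncompetitive

Both Km and Vmax decrease by the same factor (~3.83-fold) — characteristic of uncompetitive inhibition.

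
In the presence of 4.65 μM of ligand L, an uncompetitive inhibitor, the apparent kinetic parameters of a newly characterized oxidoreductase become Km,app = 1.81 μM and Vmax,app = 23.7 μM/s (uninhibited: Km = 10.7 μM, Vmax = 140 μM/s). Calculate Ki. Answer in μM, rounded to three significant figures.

0.948 μM

Uncompetitive: Vmax,app = Vmax/α (and Km,app = Km/α) with α = 1 + [I]/Ki.
α = Vmax/Vmax,app = 140/23.7 = 5.907.
Since α = 1 + [I]/Ki, [I]/Ki = 5.907 − 1 = 4.907 and Ki = 4.65/4.907 = 0.948 μM.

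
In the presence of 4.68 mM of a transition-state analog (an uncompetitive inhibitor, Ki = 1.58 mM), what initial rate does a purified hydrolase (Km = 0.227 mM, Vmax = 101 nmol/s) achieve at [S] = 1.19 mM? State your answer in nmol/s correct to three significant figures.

24.3 nmol/s

With α = 1 + [I]/Ki = 1 + 4.68/1.58 = 3.962, the uncompetitive rate law is v = (Vmax/α)·[S] / (Km/α + [S]).
v = (101/3.962)×1.19 / (0.227/3.962 + 1.19) = 30.34/1.247 = 24.3 nmol/s.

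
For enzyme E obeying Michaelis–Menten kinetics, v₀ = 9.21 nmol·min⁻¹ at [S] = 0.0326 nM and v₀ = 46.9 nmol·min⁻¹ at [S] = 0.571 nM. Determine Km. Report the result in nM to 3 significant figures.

0.188 nM

From v = Vmax[S]/(Km+[S]), each point gives Vmax = v(Km+[S])/[S].
Equating: 9.21(Km+0.0326)/0.0326 = 46.9(Km+0.571)/0.571.
282.5·Km + 9.21 = 82.14·Km + 46.9, so (282.5 − 82.14)·Km = 46.9 − 9.21.
Km = 37.69/200.4 = 0.188 nM; then Vmax = 9.21(0.188+0.0326)/0.0326 = 62.3 nmol·min⁻¹.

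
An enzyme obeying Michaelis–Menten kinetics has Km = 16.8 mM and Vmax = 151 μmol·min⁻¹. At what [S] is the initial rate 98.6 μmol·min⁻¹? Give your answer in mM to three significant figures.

31.6 mM

Rearranging v = Vmax[S]/(Km+[S]) gives [S] = Km·v/(Vmax − v).
[S] = 16.8 × 98.6 / (151 − 98.6) = 1656/52.40 = 31.6 mM.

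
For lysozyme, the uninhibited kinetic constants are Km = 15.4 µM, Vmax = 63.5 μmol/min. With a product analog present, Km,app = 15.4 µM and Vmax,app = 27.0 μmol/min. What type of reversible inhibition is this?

noncompetitive

Vmax decreases (63.5 → 27.0 μmol/min) while Km is unchanged — pure noncompetitive inhibition.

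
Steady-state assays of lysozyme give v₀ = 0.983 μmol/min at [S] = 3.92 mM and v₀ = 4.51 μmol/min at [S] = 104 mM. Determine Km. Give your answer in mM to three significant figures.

From v = Vmax[S]/(Km+[S]), each point gives Vmax = v(Km+[S])/[S].
Equating: 0.983(Km+3.92)/3.92 = 4.51(Km+104)/104.
0.2508·Km + 0.983 = 0.04337·Km + 4.51, so (0.2508 − 0.04337)·Km = 4.51 − 0.983.
Km = 3.527/0.2074 = 17.0 mM; then Vmax = 0.983(17.0+3.92)/3.92 = 5.25 μmol/min.

17.0 mM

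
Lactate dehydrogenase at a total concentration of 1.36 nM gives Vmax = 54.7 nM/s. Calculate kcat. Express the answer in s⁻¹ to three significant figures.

40.2 s⁻¹

kcat = Vmax/[E]total = 54.7 nM/s / 1.36 nM = 40.2 s⁻¹.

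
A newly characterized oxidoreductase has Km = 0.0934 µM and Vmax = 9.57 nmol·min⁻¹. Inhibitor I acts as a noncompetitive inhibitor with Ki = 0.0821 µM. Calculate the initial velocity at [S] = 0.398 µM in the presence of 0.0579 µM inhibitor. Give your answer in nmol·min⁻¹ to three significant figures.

α = 1 + [I]/Ki = 1 + 0.0579/0.0821 = 1.705.
For a noncompetitive inhibitor, Vmax is reduced to Vmax/α while Km is unchanged: Km,app = 0.0934 µM, Vmax,app = 5.61 nmol·min⁻¹.
v = Vmax,app·[S]/(Km,app + [S]) = 5.61 × 0.398/(0.0934 + 0.398) = 4.55 nmol·min⁻¹.

4.55 nmol·min⁻¹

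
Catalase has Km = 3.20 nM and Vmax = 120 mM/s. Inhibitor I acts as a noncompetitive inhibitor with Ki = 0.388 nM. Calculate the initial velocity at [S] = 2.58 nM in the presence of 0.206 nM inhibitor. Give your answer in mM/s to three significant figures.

35.0 mM/s

α = 1 + [I]/Ki = 1 + 0.206/0.388 = 1.531.
For a noncompetitive inhibitor, Vmax is reduced to Vmax/α while Km is unchanged: Km,app = 3.20 nM, Vmax,app = 78.4 mM/s.
v = Vmax,app·[S]/(Km,app + [S]) = 78.4 × 2.58/(3.20 + 2.58) = 35.0 mM/s.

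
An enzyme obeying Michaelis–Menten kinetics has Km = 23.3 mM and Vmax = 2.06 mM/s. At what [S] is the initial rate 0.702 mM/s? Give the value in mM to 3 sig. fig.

12.0 mM

The required fractional saturation is v/Vmax = 0.702/2.06 = 0.3408.
Then [S]/(Km+[S]) = 0.3408 ⇒ [S] = 23.3 × 0.3408/(1 − 0.3408) = 12.0 mM.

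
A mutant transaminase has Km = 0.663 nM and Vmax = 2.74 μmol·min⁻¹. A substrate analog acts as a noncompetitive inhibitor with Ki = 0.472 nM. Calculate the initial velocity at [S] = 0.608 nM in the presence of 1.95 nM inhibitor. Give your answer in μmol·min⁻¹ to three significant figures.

0.255 μmol·min⁻¹

α = 1 + [I]/Ki = 1 + 1.95/0.472 = 5.131.
For a noncompetitive inhibitor, Vmax is reduced to Vmax/α while Km is unchanged: Km,app = 0.663 nM, Vmax,app = 0.534 μmol·min⁻¹.
v = Vmax,app·[S]/(Km,app + [S]) = 0.534 × 0.608/(0.663 + 0.608) = 0.255 μmol·min⁻¹.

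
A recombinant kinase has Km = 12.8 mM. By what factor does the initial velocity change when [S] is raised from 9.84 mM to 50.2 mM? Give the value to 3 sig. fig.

The fractional saturations are [S]/(Km+[S]) = 9.84/22.64 = 0.4346 and 50.2/63.00 = 0.7968.
v₂/v₁ is just their ratio: 0.7968/0.4346 = 1.83.

1.83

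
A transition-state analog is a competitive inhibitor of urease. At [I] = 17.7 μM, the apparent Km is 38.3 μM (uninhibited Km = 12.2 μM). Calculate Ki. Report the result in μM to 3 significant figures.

Competitive: Km,app = α·Km with α = 1 + [I]/Ki.
α = Km,app/Km = 38.3/12.2 = 3.139.
Since α = 1 + [I]/Ki, [I]/Ki = 3.139 − 1 = 2.139 and Ki = 17.7/2.139 = 8.27 μM.

8.27 μM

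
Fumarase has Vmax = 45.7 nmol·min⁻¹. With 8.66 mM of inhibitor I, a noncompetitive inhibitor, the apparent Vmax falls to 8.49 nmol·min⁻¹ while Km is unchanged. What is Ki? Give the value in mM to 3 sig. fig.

1.98 mM

Noncompetitive: Vmax,app = Vmax/α with α = 1 + [I]/Ki.
α = Vmax/Vmax,app = 45.7/8.49 = 5.383.
Since α = 1 + [I]/Ki, [I]/Ki = 5.383 − 1 = 4.383 and Ki = 8.66/4.383 = 1.98 mM.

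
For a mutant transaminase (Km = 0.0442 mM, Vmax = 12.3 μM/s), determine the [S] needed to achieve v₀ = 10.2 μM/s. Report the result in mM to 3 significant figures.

0.215 mM

Rearranging v = Vmax[S]/(Km+[S]) gives [S] = Km·v/(Vmax − v).
[S] = 0.0442 × 10.2 / (12.3 − 10.2) = 0.4508/2.100 = 0.215 mM.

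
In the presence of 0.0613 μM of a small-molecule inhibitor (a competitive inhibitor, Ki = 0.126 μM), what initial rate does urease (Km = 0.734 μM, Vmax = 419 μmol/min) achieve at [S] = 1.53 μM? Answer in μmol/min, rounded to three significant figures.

245 μmol/min

α = 1 + [I]/Ki = 1 + 0.0613/0.126 = 1.487.
For a competitive inhibitor, Vmax is unchanged and the apparent Km becomes α·Km: Km,app = 1.09 μM, Vmax,app = 419 μmol/min.
v = Vmax,app·[S]/(Km,app + [S]) = 419 × 1.53/(1.09 + 1.53) = 245 μmol/min.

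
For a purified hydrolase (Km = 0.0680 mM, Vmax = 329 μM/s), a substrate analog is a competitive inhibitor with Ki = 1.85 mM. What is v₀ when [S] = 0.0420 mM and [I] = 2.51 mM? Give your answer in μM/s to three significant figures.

α = 1 + [I]/Ki = 1 + 2.51/1.85 = 2.357.
For a competitive inhibitor, Vmax is unchanged and the apparent Km becomes α·Km: Km,app = 0.160 mM, Vmax,app = 329 μM/s.
v = Vmax,app·[S]/(Km,app + [S]) = 329 × 0.0420/(0.160 + 0.0420) = 68.3 μM/s.

68.3 μM/s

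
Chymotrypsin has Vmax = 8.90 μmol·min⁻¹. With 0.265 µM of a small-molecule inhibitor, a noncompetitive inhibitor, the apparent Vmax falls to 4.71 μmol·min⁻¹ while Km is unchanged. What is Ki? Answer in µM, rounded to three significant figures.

Noncompetitive: Vmax,app = Vmax/α with α = 1 + [I]/Ki.
α = Vmax/Vmax,app = 8.90/4.71 = 1.890.
Ki = [I]/(α − 1) = 0.265/0.8896 = 0.298 µM.

0.298 µM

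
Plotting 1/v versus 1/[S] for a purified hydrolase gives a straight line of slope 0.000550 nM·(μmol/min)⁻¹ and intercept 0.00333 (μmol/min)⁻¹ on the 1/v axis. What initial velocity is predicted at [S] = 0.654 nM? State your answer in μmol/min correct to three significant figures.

The y-intercept is 1/Vmax, so Vmax = 1/0.00333 = 300 μmol/min.
The slope is Km/Vmax, so Km = 0.000550 × 300 = 0.165 nM.
Then v = 300 × 0.654/(0.165 + 0.654) = 240 μmol/min.

240 μmol/min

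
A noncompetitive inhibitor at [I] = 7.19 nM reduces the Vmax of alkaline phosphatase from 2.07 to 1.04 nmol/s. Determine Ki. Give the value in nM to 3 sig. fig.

Noncompetitive: Vmax,app = Vmax/α with α = 1 + [I]/Ki.
α = Vmax/Vmax,app = 2.07/1.04 = 1.990.
Ki = [I]/(α − 1) = 7.19/0.9904 = 7.26 nM.

7.26 nM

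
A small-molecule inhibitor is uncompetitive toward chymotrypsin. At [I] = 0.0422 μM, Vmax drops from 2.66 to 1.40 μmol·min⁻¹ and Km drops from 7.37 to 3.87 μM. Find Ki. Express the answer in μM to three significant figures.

0.0469 μM

Uncompetitive: Vmax,app = Vmax/α (and Km,app = Km/α) with α = 1 + [I]/Ki.
α = Vmax/Vmax,app = 2.66/1.40 = 1.900.
Since α = 1 + [I]/Ki, [I]/Ki = 1.900 − 1 = 0.9000 and Ki = 0.0422/0.9000 = 0.0469 μM.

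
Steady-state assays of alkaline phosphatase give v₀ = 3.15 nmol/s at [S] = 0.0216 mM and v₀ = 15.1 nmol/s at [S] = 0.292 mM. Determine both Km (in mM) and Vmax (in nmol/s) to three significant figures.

From v = Vmax[S]/(Km+[S]), each point gives Vmax = v(Km+[S])/[S].
Equating: 3.15(Km+0.0216)/0.0216 = 15.1(Km+0.292)/0.292.
145.8·Km + 3.15 = 51.71·Km + 15.1, so (145.8 − 51.71)·Km = 15.1 − 3.15.
Km = 11.95/94.12 = 0.127 mM; then Vmax = 3.15(0.127+0.0216)/0.0216 = 21.7 nmol/s.

Km = 0.127 mM; Vmax = 21.7 nmol/s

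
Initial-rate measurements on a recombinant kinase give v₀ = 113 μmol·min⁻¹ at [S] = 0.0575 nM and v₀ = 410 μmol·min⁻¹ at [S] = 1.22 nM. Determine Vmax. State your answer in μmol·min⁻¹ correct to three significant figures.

471 μmol·min⁻¹

From v = Vmax[S]/(Km+[S]), each point gives Vmax = v(Km+[S])/[S].
Equating: 113(Km+0.0575)/0.0575 = 410(Km+1.22)/1.22.
1965·Km + 113 = 336.1·Km + 410, so (1965 − 336.1)·Km = 410 − 113.
Km = 297.0/1629 = 0.182 nM; then Vmax = 113(0.182+0.0575)/0.0575 = 471 μmol·min⁻¹.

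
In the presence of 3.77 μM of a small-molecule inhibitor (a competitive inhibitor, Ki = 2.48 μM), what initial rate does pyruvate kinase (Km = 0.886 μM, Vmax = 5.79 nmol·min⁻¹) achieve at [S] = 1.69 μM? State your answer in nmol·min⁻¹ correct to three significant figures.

With α = 1 + [I]/Ki = 1 + 3.77/2.48 = 2.520, the competitive rate law is v = Vmax[S] / (αKm + [S]).
v = 5.79×1.69 / (2.520×0.886 + 1.69) = 9.785/3.923 = 2.49 nmol·min⁻¹.

2.49 nmol·min⁻¹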